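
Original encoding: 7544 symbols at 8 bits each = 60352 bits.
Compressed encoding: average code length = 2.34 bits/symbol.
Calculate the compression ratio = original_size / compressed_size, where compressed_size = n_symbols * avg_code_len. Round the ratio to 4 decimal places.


original_size = n_symbols * orig_bits = 7544 * 8 = 60352 bits
compressed_size = n_symbols * avg_code_len = 7544 * 2.34 = 17652.96 bits
ratio = original_size / compressed_size = 60352 / 17652.96 = 3.4188

Compression ratio = 3.4188


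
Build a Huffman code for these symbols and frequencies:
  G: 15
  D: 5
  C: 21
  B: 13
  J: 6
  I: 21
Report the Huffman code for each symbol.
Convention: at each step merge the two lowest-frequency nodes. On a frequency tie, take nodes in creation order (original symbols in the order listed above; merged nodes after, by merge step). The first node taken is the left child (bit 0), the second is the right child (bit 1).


Huffman tree construction:
Step 1: Merge D(5) + J(6) = 11
Step 2: Merge (D+J)(11) + B(13) = 24
Step 3: Merge G(15) + C(21) = 36
Step 4: Merge I(21) + ((D+J)+B)(24) = 45
Step 5: Merge (G+C)(36) + (I+((D+J)+B))(45) = 81
Read each symbol's code off the tree from the root (left child = 0, right child = 1).

Codes:
  G: 00 (length 2)
  D: 1100 (length 4)
  C: 01 (length 2)
  B: 111 (length 3)
  J: 1101 (length 4)
  I: 10 (length 2)
Average code length: 197/81 = 2.4321 bits/symbol


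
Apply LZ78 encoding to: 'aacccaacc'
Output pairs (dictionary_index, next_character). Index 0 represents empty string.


LZ78 encoding steps:
Dictionary: {0: ''}
Step 1: w='' (idx 0), next='a' -> output (0, 'a'), add 'a' as idx 1
Step 2: w='a' (idx 1), next='c' -> output (1, 'c'), add 'ac' as idx 2
Step 3: w='' (idx 0), next='c' -> output (0, 'c'), add 'c' as idx 3
Step 4: w='c' (idx 3), next='a' -> output (3, 'a'), add 'ca' as idx 4
Step 5: w='ac' (idx 2), next='c' -> output (2, 'c'), add 'acc' as idx 5


Encoded: [(0, 'a'), (1, 'c'), (0, 'c'), (3, 'a'), (2, 'c')]


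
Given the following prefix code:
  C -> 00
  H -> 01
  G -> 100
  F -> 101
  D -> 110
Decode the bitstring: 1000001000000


Decoding step by step:
Bits 100 -> G
Bits 00 -> C
Bits 01 -> H
Bits 00 -> C
Bits 00 -> C
Bits 00 -> C


Decoded message: GCHCCC


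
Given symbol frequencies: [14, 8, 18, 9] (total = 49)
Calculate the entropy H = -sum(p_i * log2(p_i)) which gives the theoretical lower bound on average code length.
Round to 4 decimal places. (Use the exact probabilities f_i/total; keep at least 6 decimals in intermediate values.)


Per-symbol terms -p_i * log2(p_i) with p_i = f_i/49:
  p = 14/49 = 0.285714: log2(p) = -1.807355, -p*log2(p) = 0.516387
  p = 8/49 = 0.163265: log2(p) = -2.614710, -p*log2(p) = 0.426891
  p = 18/49 = 0.367347: log2(p) = -1.444785, -p*log2(p) = 0.530737
  p = 9/49 = 0.183673: log2(p) = -2.444785, -p*log2(p) = 0.449042
H = 0.516387 + 0.426891 + 0.530737 + 0.449042 = 1.923057

H = 1.9231 bits/symbol


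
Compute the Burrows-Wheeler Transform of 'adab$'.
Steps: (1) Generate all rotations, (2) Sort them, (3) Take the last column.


Rotations (sorted):
  0: $adab -> last char: b
  1: ab$ad -> last char: d
  2: adab$ -> last char: $
  3: b$ada -> last char: a
  4: dab$a -> last char: a


BWT = bd$aa


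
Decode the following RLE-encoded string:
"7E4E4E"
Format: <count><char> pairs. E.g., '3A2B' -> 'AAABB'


Expanding each <count><char> pair:
  7E -> 'EEEEEEE'
  4E -> 'EEEE'
  4E -> 'EEEE'

Decoded = EEEEEEEEEEEEEEE


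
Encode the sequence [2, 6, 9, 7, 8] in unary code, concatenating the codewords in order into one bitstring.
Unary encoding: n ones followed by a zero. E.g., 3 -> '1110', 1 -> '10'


Encode each number as n ones followed by a terminating 0:
  2 -> 110 (3 bits)
  6 -> 1111110 (7 bits)
  9 -> 1111111110 (10 bits)
  7 -> 11111110 (8 bits)
  8 -> 111111110 (9 bits)
Total length = 3 + 7 + 10 + 8 + 9 = 37 bits.

Unary([2, 6, 9, 7, 8]) = 1101111110111111111011111110111111110 (37 bits)


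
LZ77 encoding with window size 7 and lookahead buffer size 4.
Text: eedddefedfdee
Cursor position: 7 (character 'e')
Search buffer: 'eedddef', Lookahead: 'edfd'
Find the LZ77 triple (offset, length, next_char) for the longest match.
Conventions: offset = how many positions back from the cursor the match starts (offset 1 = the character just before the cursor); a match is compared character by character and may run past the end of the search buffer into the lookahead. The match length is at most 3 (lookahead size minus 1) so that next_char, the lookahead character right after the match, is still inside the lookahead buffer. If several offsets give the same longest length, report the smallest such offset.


Try each offset into the search buffer:
  offset=1 (pos 6, char 'f'): match length 0
  offset=2 (pos 5, char 'e'): match length 1
  offset=3 (pos 4, char 'd'): match length 0
  offset=4 (pos 3, char 'd'): match length 0
  offset=5 (pos 2, char 'd'): match length 0
  offset=6 (pos 1, char 'e'): match length 2
  offset=7 (pos 0, char 'e'): match length 1
Longest match has length 2 at offset 6.
next_char = character at position 7 + 2 = 9 -> 'f'

Best match: offset=6, length=2 (matching 'ed' starting at position 1)
LZ77 triple: (6, 2, 'f')


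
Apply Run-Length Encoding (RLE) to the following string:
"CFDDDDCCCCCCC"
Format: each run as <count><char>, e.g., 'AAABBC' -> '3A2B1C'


Scanning runs left to right:
  i=0: run of 'C' x 1 -> '1C'
  i=1: run of 'F' x 1 -> '1F'
  i=2: run of 'D' x 4 -> '4D'
  i=6: run of 'C' x 7 -> '7C'

RLE = 1C1F4D7C


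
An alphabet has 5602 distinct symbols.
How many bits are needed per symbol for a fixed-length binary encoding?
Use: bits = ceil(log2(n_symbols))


log2(5602) = 12.4517
Bracket: 2^12 = 4096 < 5602 <= 2^13 = 8192
So ceil(log2(5602)) = 13

bits = ceil(log2(5602)) = ceil(12.4517) = 13 bits


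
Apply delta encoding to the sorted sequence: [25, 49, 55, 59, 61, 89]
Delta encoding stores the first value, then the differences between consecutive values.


First value: 25
Deltas:
  49 - 25 = 24
  55 - 49 = 6
  59 - 55 = 4
  61 - 59 = 2
  89 - 61 = 28


Delta encoded: [25, 24, 6, 4, 2, 28]


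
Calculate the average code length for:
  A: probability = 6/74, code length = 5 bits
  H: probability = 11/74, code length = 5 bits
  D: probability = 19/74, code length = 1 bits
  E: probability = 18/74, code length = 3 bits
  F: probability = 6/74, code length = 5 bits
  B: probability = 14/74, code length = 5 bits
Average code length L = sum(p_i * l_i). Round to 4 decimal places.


Weighted contributions p_i * l_i:
  A: (6/74) * 5 = 30/74
  H: (11/74) * 5 = 55/74
  D: (19/74) * 1 = 19/74
  E: (18/74) * 3 = 54/74
  F: (6/74) * 5 = 30/74
  B: (14/74) * 5 = 70/74
Sum = (30 + 55 + 19 + 54 + 30 + 70)/74 = 258/74

L = 258/74 = 3.4865 bits/symbol


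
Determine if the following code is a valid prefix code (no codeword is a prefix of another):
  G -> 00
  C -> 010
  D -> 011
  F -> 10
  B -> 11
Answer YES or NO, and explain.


Checking each pair (does one codeword prefix another?):
  G='00' vs C='010': no prefix
  G='00' vs D='011': no prefix
  G='00' vs F='10': no prefix
  G='00' vs B='11': no prefix
  C='010' vs G='00': no prefix
  C='010' vs D='011': no prefix
  C='010' vs F='10': no prefix
  C='010' vs B='11': no prefix
  D='011' vs G='00': no prefix
  D='011' vs C='010': no prefix
  D='011' vs F='10': no prefix
  D='011' vs B='11': no prefix
  F='10' vs G='00': no prefix
  F='10' vs C='010': no prefix
  F='10' vs D='011': no prefix
  F='10' vs B='11': no prefix
  B='11' vs G='00': no prefix
  B='11' vs C='010': no prefix
  B='11' vs D='011': no prefix
  B='11' vs F='10': no prefix
No violation found over all pairs.

YES -- this is a valid prefix code. No codeword is a prefix of any other codeword.


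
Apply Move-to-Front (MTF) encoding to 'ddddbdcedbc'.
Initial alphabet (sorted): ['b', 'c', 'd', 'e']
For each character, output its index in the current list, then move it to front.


MTF encoding:
'd': index 2 in ['b', 'c', 'd', 'e'] -> ['d', 'b', 'c', 'e']
'd': index 0 in ['d', 'b', 'c', 'e'] -> ['d', 'b', 'c', 'e']
'd': index 0 in ['d', 'b', 'c', 'e'] -> ['d', 'b', 'c', 'e']
'd': index 0 in ['d', 'b', 'c', 'e'] -> ['d', 'b', 'c', 'e']
'b': index 1 in ['d', 'b', 'c', 'e'] -> ['b', 'd', 'c', 'e']
'd': index 1 in ['b', 'd', 'c', 'e'] -> ['d', 'b', 'c', 'e']
'c': index 2 in ['d', 'b', 'c', 'e'] -> ['c', 'd', 'b', 'e']
'e': index 3 in ['c', 'd', 'b', 'e'] -> ['e', 'c', 'd', 'b']
'd': index 2 in ['e', 'c', 'd', 'b'] -> ['d', 'e', 'c', 'b']
'b': index 3 in ['d', 'e', 'c', 'b'] -> ['b', 'd', 'e', 'c']
'c': index 3 in ['b', 'd', 'e', 'c'] -> ['c', 'b', 'd', 'e']


Output: [2, 0, 0, 0, 1, 1, 2, 3, 2, 3, 3]


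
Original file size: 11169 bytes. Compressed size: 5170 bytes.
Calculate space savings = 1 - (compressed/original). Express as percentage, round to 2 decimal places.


ratio = compressed/original = 5170/11169 = 0.462888
savings = 1 - ratio = 1 - 0.462888 = 0.537112
as a percentage: 0.537112 * 100 = 53.71%

Space savings = 1 - 5170/11169 = 53.71%


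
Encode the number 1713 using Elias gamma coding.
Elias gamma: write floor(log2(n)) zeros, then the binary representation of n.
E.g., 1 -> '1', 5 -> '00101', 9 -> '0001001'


num_bits = floor(log2(1713)) + 1 = 11
leading_zeros = num_bits - 1 = 10
binary(1713) = 11010110001

Elias gamma(1713) = '0000000000' + '11010110001' = 000000000011010110001 (21 bits)


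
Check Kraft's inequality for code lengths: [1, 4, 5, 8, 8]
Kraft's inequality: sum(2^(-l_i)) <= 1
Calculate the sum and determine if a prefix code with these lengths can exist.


Sum = 2^(-1) + 2^(-4) + 2^(-5) + 2^(-8) + 2^(-8)
    = 0.5 + 0.0625 + 0.03125 + 0.00390625 + 0.00390625
    = 154/256 = 0.6015625
Since 0.6015625 <= 1, Kraft's inequality IS satisfied.
A prefix code with these lengths CAN exist.

Kraft sum = 0.6015625. Satisfied.


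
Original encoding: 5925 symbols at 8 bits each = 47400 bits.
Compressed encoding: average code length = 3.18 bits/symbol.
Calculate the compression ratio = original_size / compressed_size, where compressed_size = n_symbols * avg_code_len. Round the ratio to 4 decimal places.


original_size = n_symbols * orig_bits = 5925 * 8 = 47400 bits
compressed_size = n_symbols * avg_code_len = 5925 * 3.18 = 18841.5 bits
ratio = original_size / compressed_size = 47400 / 18841.5 = 2.5157

Compression ratio = 2.5157


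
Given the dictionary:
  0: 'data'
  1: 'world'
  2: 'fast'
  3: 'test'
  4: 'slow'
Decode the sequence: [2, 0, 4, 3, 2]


Look up each index in the dictionary:
  2 -> 'fast'
  0 -> 'data'
  4 -> 'slow'
  3 -> 'test'
  2 -> 'fast'

Decoded: "fast data slow test fast"


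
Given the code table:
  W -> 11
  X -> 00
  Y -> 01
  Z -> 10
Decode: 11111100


Decoding:
11 -> W
11 -> W
11 -> W
00 -> X


Result: WWWX


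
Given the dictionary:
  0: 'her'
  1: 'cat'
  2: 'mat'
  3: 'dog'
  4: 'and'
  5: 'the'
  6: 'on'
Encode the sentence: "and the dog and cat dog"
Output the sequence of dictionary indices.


Look up each word in the dictionary:
  'and' -> 4
  'the' -> 5
  'dog' -> 3
  'and' -> 4
  'cat' -> 1
  'dog' -> 3

Encoded: [4, 5, 3, 4, 1, 3]


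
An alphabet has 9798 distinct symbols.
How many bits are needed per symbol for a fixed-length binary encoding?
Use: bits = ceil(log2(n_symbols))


log2(9798) = 13.2583
Bracket: 2^13 = 8192 < 9798 <= 2^14 = 16384
So ceil(log2(9798)) = 14

bits = ceil(log2(9798)) = ceil(13.2583) = 14 bits


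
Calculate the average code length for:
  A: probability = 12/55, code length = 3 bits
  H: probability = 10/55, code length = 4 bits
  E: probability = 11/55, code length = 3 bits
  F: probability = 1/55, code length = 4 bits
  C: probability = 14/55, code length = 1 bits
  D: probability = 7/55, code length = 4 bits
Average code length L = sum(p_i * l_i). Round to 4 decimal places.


Weighted contributions p_i * l_i:
  A: (12/55) * 3 = 36/55
  H: (10/55) * 4 = 40/55
  E: (11/55) * 3 = 33/55
  F: (1/55) * 4 = 4/55
  C: (14/55) * 1 = 14/55
  D: (7/55) * 4 = 28/55
Sum = (36 + 40 + 33 + 4 + 14 + 28)/55 = 155/55

L = 155/55 = 2.8182 bits/symbol


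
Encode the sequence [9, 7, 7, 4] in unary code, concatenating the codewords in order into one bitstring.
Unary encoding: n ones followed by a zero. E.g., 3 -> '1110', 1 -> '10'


Encode each number as n ones followed by a terminating 0:
  9 -> 1111111110 (10 bits)
  7 -> 11111110 (8 bits)
  7 -> 11111110 (8 bits)
  4 -> 11110 (5 bits)
Total length = 10 + 8 + 8 + 5 = 31 bits.

Unary([9, 7, 7, 4]) = 1111111110111111101111111011110 (31 bits)


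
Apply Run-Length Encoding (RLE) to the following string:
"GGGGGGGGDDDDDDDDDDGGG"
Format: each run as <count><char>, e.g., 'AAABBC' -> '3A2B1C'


Scanning runs left to right:
  i=0: run of 'G' x 8 -> '8G'
  i=8: run of 'D' x 10 -> '10D'
  i=18: run of 'G' x 3 -> '3G'

RLE = 8G10D3G


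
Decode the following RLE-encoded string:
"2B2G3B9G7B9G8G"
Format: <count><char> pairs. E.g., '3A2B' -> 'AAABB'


Expanding each <count><char> pair:
  2B -> 'BB'
  2G -> 'GG'
  3B -> 'BBB'
  9G -> 'GGGGGGGGG'
  7B -> 'BBBBBBB'
  9G -> 'GGGGGGGGG'
  8G -> 'GGGGGGGG'

Decoded = BBGGBBBGGGGGGGGGBBBBBBBGGGGGGGGGGGGGGGGG


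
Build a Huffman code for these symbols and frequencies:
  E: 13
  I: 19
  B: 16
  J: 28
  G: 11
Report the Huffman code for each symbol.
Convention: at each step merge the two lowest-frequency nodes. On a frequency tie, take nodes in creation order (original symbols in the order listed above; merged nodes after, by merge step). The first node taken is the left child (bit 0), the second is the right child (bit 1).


Huffman tree construction:
Step 1: Merge G(11) + E(13) = 24
Step 2: Merge B(16) + I(19) = 35
Step 3: Merge (G+E)(24) + J(28) = 52
Step 4: Merge (B+I)(35) + ((G+E)+J)(52) = 87
Read each symbol's code off the tree from the root (left child = 0, right child = 1).

Codes:
  E: 101 (length 3)
  I: 01 (length 2)
  B: 00 (length 2)
  J: 11 (length 2)
  G: 100 (length 3)
Average code length: 198/87 = 2.2759 bits/symbol


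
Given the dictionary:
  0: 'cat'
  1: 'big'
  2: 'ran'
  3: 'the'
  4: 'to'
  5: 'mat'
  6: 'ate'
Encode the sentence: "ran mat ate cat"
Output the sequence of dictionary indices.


Look up each word in the dictionary:
  'ran' -> 2
  'mat' -> 5
  'ate' -> 6
  'cat' -> 0

Encoded: [2, 5, 6, 0]


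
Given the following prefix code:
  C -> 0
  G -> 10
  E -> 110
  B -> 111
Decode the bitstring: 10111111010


Decoding step by step:
Bits 10 -> G
Bits 111 -> B
Bits 111 -> B
Bits 0 -> C
Bits 10 -> G


Decoded message: GBBCG


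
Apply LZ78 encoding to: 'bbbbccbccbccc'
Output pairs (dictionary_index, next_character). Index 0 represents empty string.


LZ78 encoding steps:
Dictionary: {0: ''}
Step 1: w='' (idx 0), next='b' -> output (0, 'b'), add 'b' as idx 1
Step 2: w='b' (idx 1), next='b' -> output (1, 'b'), add 'bb' as idx 2
Step 3: w='b' (idx 1), next='c' -> output (1, 'c'), add 'bc' as idx 3
Step 4: w='' (idx 0), next='c' -> output (0, 'c'), add 'c' as idx 4
Step 5: w='bc' (idx 3), next='c' -> output (3, 'c'), add 'bcc' as idx 5
Step 6: w='bcc' (idx 5), next='c' -> output (5, 'c'), add 'bccc' as idx 6


Encoded: [(0, 'b'), (1, 'b'), (1, 'c'), (0, 'c'), (3, 'c'), (5, 'c')]


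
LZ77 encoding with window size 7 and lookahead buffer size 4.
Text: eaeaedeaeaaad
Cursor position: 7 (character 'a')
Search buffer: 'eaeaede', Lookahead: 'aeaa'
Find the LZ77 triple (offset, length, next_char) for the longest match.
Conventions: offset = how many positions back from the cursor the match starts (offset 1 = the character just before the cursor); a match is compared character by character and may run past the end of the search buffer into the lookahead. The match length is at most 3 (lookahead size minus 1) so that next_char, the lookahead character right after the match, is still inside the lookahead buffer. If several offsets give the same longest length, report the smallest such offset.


Try each offset into the search buffer:
  offset=1 (pos 6, char 'e'): match length 0
  offset=2 (pos 5, char 'd'): match length 0
  offset=3 (pos 4, char 'e'): match length 0
  offset=4 (pos 3, char 'a'): match length 2
  offset=5 (pos 2, char 'e'): match length 0
  offset=6 (pos 1, char 'a'): match length 3
  offset=7 (pos 0, char 'e'): match length 0
Longest match has length 3 at offset 6.
next_char = character at position 7 + 3 = 10 -> 'a'

Best match: offset=6, length=3 (matching 'aea' starting at position 1)
LZ77 triple: (6, 3, 'a')


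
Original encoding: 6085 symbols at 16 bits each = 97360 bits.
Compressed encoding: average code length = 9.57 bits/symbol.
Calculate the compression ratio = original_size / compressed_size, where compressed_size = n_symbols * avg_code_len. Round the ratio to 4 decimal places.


original_size = n_symbols * orig_bits = 6085 * 16 = 97360 bits
compressed_size = n_symbols * avg_code_len = 6085 * 9.57 = 58233.45 bits
ratio = original_size / compressed_size = 97360 / 58233.45 = 1.6719

Compression ratio = 1.6719


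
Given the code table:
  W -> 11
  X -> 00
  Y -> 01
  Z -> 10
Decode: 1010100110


Decoding:
10 -> Z
10 -> Z
10 -> Z
01 -> Y
10 -> Z


Result: ZZZYZ


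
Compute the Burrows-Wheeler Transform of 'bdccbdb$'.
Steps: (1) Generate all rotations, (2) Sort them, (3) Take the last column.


Rotations (sorted):
  0: $bdccbdb -> last char: b
  1: b$bdccbd -> last char: d
  2: bdb$bdcc -> last char: c
  3: bdccbdb$ -> last char: $
  4: cbdb$bdc -> last char: c
  5: ccbdb$bd -> last char: d
  6: db$bdccb -> last char: b
  7: dccbdb$b -> last char: b


BWT = bdc$cdbb


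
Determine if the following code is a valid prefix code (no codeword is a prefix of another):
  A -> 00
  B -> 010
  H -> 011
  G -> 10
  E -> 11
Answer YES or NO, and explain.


Checking each pair (does one codeword prefix another?):
  A='00' vs B='010': no prefix
  A='00' vs H='011': no prefix
  A='00' vs G='10': no prefix
  A='00' vs E='11': no prefix
  B='010' vs A='00': no prefix
  B='010' vs H='011': no prefix
  B='010' vs G='10': no prefix
  B='010' vs E='11': no prefix
  H='011' vs A='00': no prefix
  H='011' vs B='010': no prefix
  H='011' vs G='10': no prefix
  H='011' vs E='11': no prefix
  G='10' vs A='00': no prefix
  G='10' vs B='010': no prefix
  G='10' vs H='011': no prefix
  G='10' vs E='11': no prefix
  E='11' vs A='00': no prefix
  E='11' vs B='010': no prefix
  E='11' vs H='011': no prefix
  E='11' vs G='10': no prefix
No violation found over all pairs.

YES -- this is a valid prefix code. No codeword is a prefix of any other codeword.


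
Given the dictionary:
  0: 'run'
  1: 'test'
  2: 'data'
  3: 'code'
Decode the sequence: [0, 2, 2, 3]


Look up each index in the dictionary:
  0 -> 'run'
  2 -> 'data'
  2 -> 'data'
  3 -> 'code'

Decoded: "run data data code"


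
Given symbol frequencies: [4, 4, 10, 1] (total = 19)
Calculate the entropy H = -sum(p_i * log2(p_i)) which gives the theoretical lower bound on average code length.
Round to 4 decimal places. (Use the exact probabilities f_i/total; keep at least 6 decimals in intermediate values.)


Per-symbol terms -p_i * log2(p_i) with p_i = f_i/19:
  p = 4/19 = 0.210526: log2(p) = -2.247928, -p*log2(p) = 0.473248
  p = 4/19 = 0.210526: log2(p) = -2.247928, -p*log2(p) = 0.473248
  p = 10/19 = 0.526316: log2(p) = -0.925999, -p*log2(p) = 0.487368
  p = 1/19 = 0.052632: log2(p) = -4.247928, -p*log2(p) = 0.223575
H = 0.473248 + 0.473248 + 0.487368 + 0.223575 = 1.657439

H = 1.6574 bits/symbol


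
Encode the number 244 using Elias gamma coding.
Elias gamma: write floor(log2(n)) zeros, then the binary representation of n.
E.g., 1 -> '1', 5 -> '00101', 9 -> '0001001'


num_bits = floor(log2(244)) + 1 = 8
leading_zeros = num_bits - 1 = 7
binary(244) = 11110100

Elias gamma(244) = '0000000' + '11110100' = 000000011110100 (15 bits)


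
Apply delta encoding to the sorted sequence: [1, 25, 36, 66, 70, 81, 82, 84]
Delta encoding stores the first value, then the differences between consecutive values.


First value: 1
Deltas:
  25 - 1 = 24
  36 - 25 = 11
  66 - 36 = 30
  70 - 66 = 4
  81 - 70 = 11
  82 - 81 = 1
  84 - 82 = 2


Delta encoded: [1, 24, 11, 30, 4, 11, 1, 2]


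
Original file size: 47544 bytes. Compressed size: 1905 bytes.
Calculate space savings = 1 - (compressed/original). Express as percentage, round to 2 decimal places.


ratio = compressed/original = 1905/47544 = 0.040068
savings = 1 - ratio = 1 - 0.040068 = 0.959932
as a percentage: 0.959932 * 100 = 95.99%

Space savings = 1 - 1905/47544 = 95.99%


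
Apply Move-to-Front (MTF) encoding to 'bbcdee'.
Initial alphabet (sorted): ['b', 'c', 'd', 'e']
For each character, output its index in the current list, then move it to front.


MTF encoding:
'b': index 0 in ['b', 'c', 'd', 'e'] -> ['b', 'c', 'd', 'e']
'b': index 0 in ['b', 'c', 'd', 'e'] -> ['b', 'c', 'd', 'e']
'c': index 1 in ['b', 'c', 'd', 'e'] -> ['c', 'b', 'd', 'e']
'd': index 2 in ['c', 'b', 'd', 'e'] -> ['d', 'c', 'b', 'e']
'e': index 3 in ['d', 'c', 'b', 'e'] -> ['e', 'd', 'c', 'b']
'e': index 0 in ['e', 'd', 'c', 'b'] -> ['e', 'd', 'c', 'b']


Output: [0, 0, 1, 2, 3, 0]


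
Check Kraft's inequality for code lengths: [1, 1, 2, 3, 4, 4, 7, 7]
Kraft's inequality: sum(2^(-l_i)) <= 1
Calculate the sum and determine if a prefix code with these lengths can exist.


Sum = 2^(-1) + 2^(-1) + 2^(-2) + 2^(-3) + 2^(-4) + 2^(-4) + 2^(-7) + 2^(-7)
    = 0.5 + 0.5 + 0.25 + 0.125 + 0.0625 + 0.0625 + 0.0078125 + 0.0078125
    = 194/128 = 1.515625
Since 1.515625 > 1, Kraft's inequality is NOT satisfied.
A prefix code with these lengths CANNOT exist.

Kraft sum = 1.515625. Not satisfied.


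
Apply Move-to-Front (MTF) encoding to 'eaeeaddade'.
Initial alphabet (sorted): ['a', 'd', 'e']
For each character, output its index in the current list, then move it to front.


MTF encoding:
'e': index 2 in ['a', 'd', 'e'] -> ['e', 'a', 'd']
'a': index 1 in ['e', 'a', 'd'] -> ['a', 'e', 'd']
'e': index 1 in ['a', 'e', 'd'] -> ['e', 'a', 'd']
'e': index 0 in ['e', 'a', 'd'] -> ['e', 'a', 'd']
'a': index 1 in ['e', 'a', 'd'] -> ['a', 'e', 'd']
'd': index 2 in ['a', 'e', 'd'] -> ['d', 'a', 'e']
'd': index 0 in ['d', 'a', 'e'] -> ['d', 'a', 'e']
'a': index 1 in ['d', 'a', 'e'] -> ['a', 'd', 'e']
'd': index 1 in ['a', 'd', 'e'] -> ['d', 'a', 'e']
'e': index 2 in ['d', 'a', 'e'] -> ['e', 'd', 'a']


Output: [2, 1, 1, 0, 1, 2, 0, 1, 1, 2]


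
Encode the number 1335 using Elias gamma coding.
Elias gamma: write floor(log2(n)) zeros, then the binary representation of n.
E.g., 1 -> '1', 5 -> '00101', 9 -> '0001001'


num_bits = floor(log2(1335)) + 1 = 11
leading_zeros = num_bits - 1 = 10
binary(1335) = 10100110111

Elias gamma(1335) = '0000000000' + '10100110111' = 000000000010100110111 (21 bits)


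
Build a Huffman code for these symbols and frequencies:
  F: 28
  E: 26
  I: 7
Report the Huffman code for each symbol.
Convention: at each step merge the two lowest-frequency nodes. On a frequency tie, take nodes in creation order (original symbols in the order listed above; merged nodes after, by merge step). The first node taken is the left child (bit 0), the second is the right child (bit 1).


Huffman tree construction:
Step 1: Merge I(7) + E(26) = 33
Step 2: Merge F(28) + (I+E)(33) = 61
Read each symbol's code off the tree from the root (left child = 0, right child = 1).

Codes:
  F: 0 (length 1)
  E: 11 (length 2)
  I: 10 (length 2)
Average code length: 94/61 = 1.5410 bits/symbol


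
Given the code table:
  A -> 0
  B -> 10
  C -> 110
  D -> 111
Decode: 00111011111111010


Decoding:
0 -> A
0 -> A
111 -> D
0 -> A
111 -> D
111 -> D
110 -> C
10 -> B


Result: AADADDCB


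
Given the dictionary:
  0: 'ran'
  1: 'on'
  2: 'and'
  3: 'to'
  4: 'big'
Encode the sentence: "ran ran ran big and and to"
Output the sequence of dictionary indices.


Look up each word in the dictionary:
  'ran' -> 0
  'ran' -> 0
  'ran' -> 0
  'big' -> 4
  'and' -> 2
  'and' -> 2
  'to' -> 3

Encoded: [0, 0, 0, 4, 2, 2, 3]


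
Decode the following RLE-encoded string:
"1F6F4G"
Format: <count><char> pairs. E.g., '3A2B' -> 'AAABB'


Expanding each <count><char> pair:
  1F -> 'F'
  6F -> 'FFFFFF'
  4G -> 'GGGG'

Decoded = FFFFFFFGGGG


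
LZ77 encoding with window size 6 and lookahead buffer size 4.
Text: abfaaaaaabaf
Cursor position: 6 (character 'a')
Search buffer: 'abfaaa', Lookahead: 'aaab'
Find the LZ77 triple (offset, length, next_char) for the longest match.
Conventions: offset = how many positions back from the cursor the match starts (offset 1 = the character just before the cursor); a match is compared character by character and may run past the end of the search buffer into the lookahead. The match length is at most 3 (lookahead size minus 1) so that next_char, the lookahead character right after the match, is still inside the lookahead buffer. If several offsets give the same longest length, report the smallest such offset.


Try each offset into the search buffer:
  offset=1 (pos 5, char 'a'): match length 3
  offset=2 (pos 4, char 'a'): match length 3
  offset=3 (pos 3, char 'a'): match length 3
  offset=4 (pos 2, char 'f'): match length 0
  offset=5 (pos 1, char 'b'): match length 0
  offset=6 (pos 0, char 'a'): match length 1
Longest match has length 3, found at offsets 1, 2, 3; take the smallest, offset 1.
next_char = character at position 6 + 3 = 9 -> 'b'

Best match: offset=1, length=3 (matching 'aaa' starting at position 5)
LZ77 triple: (1, 3, 'b')


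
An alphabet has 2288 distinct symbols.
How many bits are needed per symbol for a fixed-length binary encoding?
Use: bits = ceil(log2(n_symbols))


log2(2288) = 11.1599
Bracket: 2^11 = 2048 < 2288 <= 2^12 = 4096
So ceil(log2(2288)) = 12

bits = ceil(log2(2288)) = ceil(11.1599) = 12 bits


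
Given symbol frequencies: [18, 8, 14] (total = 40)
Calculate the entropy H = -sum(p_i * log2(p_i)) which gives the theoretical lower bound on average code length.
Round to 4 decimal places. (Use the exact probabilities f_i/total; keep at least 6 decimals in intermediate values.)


Per-symbol terms -p_i * log2(p_i) with p_i = f_i/40:
  p = 18/40 = 0.450000: log2(p) = -1.152003, -p*log2(p) = 0.518401
  p = 8/40 = 0.200000: log2(p) = -2.321928, -p*log2(p) = 0.464386
  p = 14/40 = 0.350000: log2(p) = -1.514573, -p*log2(p) = 0.530101
H = 0.518401 + 0.464386 + 0.530101 = 1.512888

H = 1.5129 bits/symbol


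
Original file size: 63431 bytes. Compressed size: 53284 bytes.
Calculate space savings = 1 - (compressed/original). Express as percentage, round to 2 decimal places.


ratio = compressed/original = 53284/63431 = 0.840031
savings = 1 - ratio = 1 - 0.840031 = 0.159969
as a percentage: 0.159969 * 100 = 16.0%

Space savings = 1 - 53284/63431 = 16.0%


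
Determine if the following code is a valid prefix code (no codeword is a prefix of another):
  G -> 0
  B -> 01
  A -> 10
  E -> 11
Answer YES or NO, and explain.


Checking each pair (does one codeword prefix another?):
  G='0' vs B='01': prefix -- VIOLATION

NO -- this is NOT a valid prefix code. G (0) is a prefix of B (01).


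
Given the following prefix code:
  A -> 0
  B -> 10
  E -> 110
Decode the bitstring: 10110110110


Decoding step by step:
Bits 10 -> B
Bits 110 -> E
Bits 110 -> E
Bits 110 -> E


Decoded message: BEEE


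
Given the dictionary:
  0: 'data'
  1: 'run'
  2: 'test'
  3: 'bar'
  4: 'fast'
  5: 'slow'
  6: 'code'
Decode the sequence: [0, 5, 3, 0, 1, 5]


Look up each index in the dictionary:
  0 -> 'data'
  5 -> 'slow'
  3 -> 'bar'
  0 -> 'data'
  1 -> 'run'
  5 -> 'slow'

Decoded: "data slow bar data run slow"


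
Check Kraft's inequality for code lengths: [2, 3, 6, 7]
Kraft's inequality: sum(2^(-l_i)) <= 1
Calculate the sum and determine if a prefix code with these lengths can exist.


Sum = 2^(-2) + 2^(-3) + 2^(-6) + 2^(-7)
    = 0.25 + 0.125 + 0.015625 + 0.0078125
    = 51/128 = 0.3984375
Since 0.3984375 <= 1, Kraft's inequality IS satisfied.
A prefix code with these lengths CAN exist.

Kraft sum = 0.3984375. Satisfied.


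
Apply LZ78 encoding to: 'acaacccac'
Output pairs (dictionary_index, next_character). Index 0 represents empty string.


LZ78 encoding steps:
Dictionary: {0: ''}
Step 1: w='' (idx 0), next='a' -> output (0, 'a'), add 'a' as idx 1
Step 2: w='' (idx 0), next='c' -> output (0, 'c'), add 'c' as idx 2
Step 3: w='a' (idx 1), next='a' -> output (1, 'a'), add 'aa' as idx 3
Step 4: w='c' (idx 2), next='c' -> output (2, 'c'), add 'cc' as idx 4
Step 5: w='c' (idx 2), next='a' -> output (2, 'a'), add 'ca' as idx 5
Step 6: w='c' (idx 2), end of input -> output (2, '')


Encoded: [(0, 'a'), (0, 'c'), (1, 'a'), (2, 'c'), (2, 'a'), (2, '')]


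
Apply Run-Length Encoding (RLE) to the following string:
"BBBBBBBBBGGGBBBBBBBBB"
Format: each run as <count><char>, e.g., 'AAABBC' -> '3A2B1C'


Scanning runs left to right:
  i=0: run of 'B' x 9 -> '9B'
  i=9: run of 'G' x 3 -> '3G'
  i=12: run of 'B' x 9 -> '9B'

RLE = 9B3G9B


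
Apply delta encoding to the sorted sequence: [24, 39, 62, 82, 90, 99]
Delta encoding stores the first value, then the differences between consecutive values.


First value: 24
Deltas:
  39 - 24 = 15
  62 - 39 = 23
  82 - 62 = 20
  90 - 82 = 8
  99 - 90 = 9


Delta encoded: [24, 15, 23, 20, 8, 9]


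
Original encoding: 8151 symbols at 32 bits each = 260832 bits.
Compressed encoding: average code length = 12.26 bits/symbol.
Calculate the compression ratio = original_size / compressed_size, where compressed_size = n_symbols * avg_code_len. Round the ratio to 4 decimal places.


original_size = n_symbols * orig_bits = 8151 * 32 = 260832 bits
compressed_size = n_symbols * avg_code_len = 8151 * 12.26 = 99931.26 bits
ratio = original_size / compressed_size = 260832 / 99931.26 = 2.6101

Compression ratio = 2.6101


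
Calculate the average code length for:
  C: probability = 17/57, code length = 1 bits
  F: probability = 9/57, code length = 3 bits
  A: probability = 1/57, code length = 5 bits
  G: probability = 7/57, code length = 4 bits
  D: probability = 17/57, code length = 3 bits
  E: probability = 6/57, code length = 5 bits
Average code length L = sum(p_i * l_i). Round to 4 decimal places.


Weighted contributions p_i * l_i:
  C: (17/57) * 1 = 17/57
  F: (9/57) * 3 = 27/57
  A: (1/57) * 5 = 5/57
  G: (7/57) * 4 = 28/57
  D: (17/57) * 3 = 51/57
  E: (6/57) * 5 = 30/57
Sum = (17 + 27 + 5 + 28 + 51 + 30)/57 = 158/57

L = 158/57 = 2.7719 bits/symbol


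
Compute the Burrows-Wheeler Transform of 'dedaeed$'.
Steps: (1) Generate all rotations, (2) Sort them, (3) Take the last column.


Rotations (sorted):
  0: $dedaeed -> last char: d
  1: aeed$ded -> last char: d
  2: d$dedaee -> last char: e
  3: daeed$de -> last char: e
  4: dedaeed$ -> last char: $
  5: ed$dedae -> last char: e
  6: edaeed$d -> last char: d
  7: eed$deda -> last char: a


BWT = ddee$eda


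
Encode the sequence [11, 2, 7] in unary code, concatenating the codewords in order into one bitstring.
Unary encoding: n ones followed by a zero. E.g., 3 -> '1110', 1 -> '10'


Encode each number as n ones followed by a terminating 0:
  11 -> 111111111110 (12 bits)
  2 -> 110 (3 bits)
  7 -> 11111110 (8 bits)
Total length = 12 + 3 + 8 = 23 bits.

Unary([11, 2, 7]) = 11111111111011011111110 (23 bits)


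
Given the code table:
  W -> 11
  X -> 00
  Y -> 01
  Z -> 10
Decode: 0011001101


Decoding:
00 -> X
11 -> W
00 -> X
11 -> W
01 -> Y


Result: XWXWY


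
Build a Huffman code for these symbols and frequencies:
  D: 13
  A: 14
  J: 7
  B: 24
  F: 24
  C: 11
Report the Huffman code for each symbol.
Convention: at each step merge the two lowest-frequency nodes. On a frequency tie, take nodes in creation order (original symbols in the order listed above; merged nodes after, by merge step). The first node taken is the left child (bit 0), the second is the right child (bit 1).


Huffman tree construction:
Step 1: Merge J(7) + C(11) = 18
Step 2: Merge D(13) + A(14) = 27
Step 3: Merge (J+C)(18) + B(24) = 42
Step 4: Merge F(24) + (D+A)(27) = 51
Step 5: Merge ((J+C)+B)(42) + (F+(D+A))(51) = 93
Read each symbol's code off the tree from the root (left child = 0, right child = 1).

Codes:
  D: 110 (length 3)
  A: 111 (length 3)
  J: 000 (length 3)
  B: 01 (length 2)
  F: 10 (length 2)
  C: 001 (length 3)
Average code length: 231/93 = 2.4839 bits/symbol


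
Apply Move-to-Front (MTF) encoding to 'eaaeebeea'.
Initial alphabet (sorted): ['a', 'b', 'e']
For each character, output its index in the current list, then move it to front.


MTF encoding:
'e': index 2 in ['a', 'b', 'e'] -> ['e', 'a', 'b']
'a': index 1 in ['e', 'a', 'b'] -> ['a', 'e', 'b']
'a': index 0 in ['a', 'e', 'b'] -> ['a', 'e', 'b']
'e': index 1 in ['a', 'e', 'b'] -> ['e', 'a', 'b']
'e': index 0 in ['e', 'a', 'b'] -> ['e', 'a', 'b']
'b': index 2 in ['e', 'a', 'b'] -> ['b', 'e', 'a']
'e': index 1 in ['b', 'e', 'a'] -> ['e', 'b', 'a']
'e': index 0 in ['e', 'b', 'a'] -> ['e', 'b', 'a']
'a': index 2 in ['e', 'b', 'a'] -> ['a', 'e', 'b']


Output: [2, 1, 0, 1, 0, 2, 1, 0, 2]


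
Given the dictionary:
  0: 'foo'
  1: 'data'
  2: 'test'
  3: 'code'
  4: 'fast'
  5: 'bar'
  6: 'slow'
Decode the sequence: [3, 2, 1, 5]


Look up each index in the dictionary:
  3 -> 'code'
  2 -> 'test'
  1 -> 'data'
  5 -> 'bar'

Decoded: "code test data bar"


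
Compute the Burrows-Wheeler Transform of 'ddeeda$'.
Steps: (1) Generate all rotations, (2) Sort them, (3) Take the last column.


Rotations (sorted):
  0: $ddeeda -> last char: a
  1: a$ddeed -> last char: d
  2: da$ddee -> last char: e
  3: ddeeda$ -> last char: $
  4: deeda$d -> last char: d
  5: eda$dde -> last char: e
  6: eeda$dd -> last char: d


BWT = ade$ded


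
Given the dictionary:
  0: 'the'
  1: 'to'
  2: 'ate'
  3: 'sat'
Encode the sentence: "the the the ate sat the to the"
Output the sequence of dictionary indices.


Look up each word in the dictionary:
  'the' -> 0
  'the' -> 0
  'the' -> 0
  'ate' -> 2
  'sat' -> 3
  'the' -> 0
  'to' -> 1
  'the' -> 0

Encoded: [0, 0, 0, 2, 3, 0, 1, 0]


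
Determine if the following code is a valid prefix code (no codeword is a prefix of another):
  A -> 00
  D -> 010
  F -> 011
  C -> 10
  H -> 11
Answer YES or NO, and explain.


Checking each pair (does one codeword prefix another?):
  A='00' vs D='010': no prefix
  A='00' vs F='011': no prefix
  A='00' vs C='10': no prefix
  A='00' vs H='11': no prefix
  D='010' vs A='00': no prefix
  D='010' vs F='011': no prefix
  D='010' vs C='10': no prefix
  D='010' vs H='11': no prefix
  F='011' vs A='00': no prefix
  F='011' vs D='010': no prefix
  F='011' vs C='10': no prefix
  F='011' vs H='11': no prefix
  C='10' vs A='00': no prefix
  C='10' vs D='010': no prefix
  C='10' vs F='011': no prefix
  C='10' vs H='11': no prefix
  H='11' vs A='00': no prefix
  H='11' vs D='010': no prefix
  H='11' vs F='011': no prefix
  H='11' vs C='10': no prefix
No violation found over all pairs.

YES -- this is a valid prefix code. No codeword is a prefix of any other codeword.


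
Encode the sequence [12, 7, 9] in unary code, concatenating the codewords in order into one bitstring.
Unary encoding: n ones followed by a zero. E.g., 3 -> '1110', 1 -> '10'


Encode each number as n ones followed by a terminating 0:
  12 -> 1111111111110 (13 bits)
  7 -> 11111110 (8 bits)
  9 -> 1111111110 (10 bits)
Total length = 13 + 8 + 10 = 31 bits.

Unary([12, 7, 9]) = 1111111111110111111101111111110 (31 bits)


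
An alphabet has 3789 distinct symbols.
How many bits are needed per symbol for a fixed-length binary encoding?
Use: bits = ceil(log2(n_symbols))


log2(3789) = 11.8876
Bracket: 2^11 = 2048 < 3789 <= 2^12 = 4096
So ceil(log2(3789)) = 12

bits = ceil(log2(3789)) = ceil(11.8876) = 12 bits


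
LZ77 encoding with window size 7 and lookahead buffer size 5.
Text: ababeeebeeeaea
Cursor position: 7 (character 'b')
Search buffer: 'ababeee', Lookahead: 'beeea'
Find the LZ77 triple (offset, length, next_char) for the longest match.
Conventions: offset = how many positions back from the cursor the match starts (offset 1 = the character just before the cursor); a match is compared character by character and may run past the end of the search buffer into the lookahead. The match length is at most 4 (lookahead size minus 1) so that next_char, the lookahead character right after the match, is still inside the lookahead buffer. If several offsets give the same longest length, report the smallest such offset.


Try each offset into the search buffer:
  offset=1 (pos 6, char 'e'): match length 0
  offset=2 (pos 5, char 'e'): match length 0
  offset=3 (pos 4, char 'e'): match length 0
  offset=4 (pos 3, char 'b'): match length 4
  offset=5 (pos 2, char 'a'): match length 0
  offset=6 (pos 1, char 'b'): match length 1
  offset=7 (pos 0, char 'a'): match length 0
Longest match has length 4 at offset 4.
next_char = character at position 7 + 4 = 11 -> 'a'

Best match: offset=4, length=4 (matching 'beee' starting at position 3)
LZ77 triple: (4, 4, 'a')


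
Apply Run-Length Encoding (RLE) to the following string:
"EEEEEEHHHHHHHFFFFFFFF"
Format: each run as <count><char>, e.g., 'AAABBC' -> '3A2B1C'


Scanning runs left to right:
  i=0: run of 'E' x 6 -> '6E'
  i=6: run of 'H' x 7 -> '7H'
  i=13: run of 'F' x 8 -> '8F'

RLE = 6E7H8F


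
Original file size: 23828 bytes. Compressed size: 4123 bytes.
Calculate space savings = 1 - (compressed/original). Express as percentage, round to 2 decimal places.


ratio = compressed/original = 4123/23828 = 0.173032
savings = 1 - ratio = 1 - 0.173032 = 0.826968
as a percentage: 0.826968 * 100 = 82.7%

Space savings = 1 - 4123/23828 = 82.7%


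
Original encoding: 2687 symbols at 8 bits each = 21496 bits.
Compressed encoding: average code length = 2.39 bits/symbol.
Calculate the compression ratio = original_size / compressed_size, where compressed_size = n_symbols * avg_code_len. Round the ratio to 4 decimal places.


original_size = n_symbols * orig_bits = 2687 * 8 = 21496 bits
compressed_size = n_symbols * avg_code_len = 2687 * 2.39 = 6421.93 bits
ratio = original_size / compressed_size = 21496 / 6421.93 = 3.3473

Compression ratio = 3.3473


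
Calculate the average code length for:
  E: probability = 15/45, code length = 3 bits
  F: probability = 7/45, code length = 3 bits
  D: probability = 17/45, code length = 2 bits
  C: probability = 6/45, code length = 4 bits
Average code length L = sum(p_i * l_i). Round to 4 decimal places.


Weighted contributions p_i * l_i:
  E: (15/45) * 3 = 45/45
  F: (7/45) * 3 = 21/45
  D: (17/45) * 2 = 34/45
  C: (6/45) * 4 = 24/45
Sum = (45 + 21 + 34 + 24)/45 = 124/45

L = 124/45 = 2.7556 bits/symbol


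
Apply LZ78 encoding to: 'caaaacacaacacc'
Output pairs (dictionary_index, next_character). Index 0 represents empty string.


LZ78 encoding steps:
Dictionary: {0: ''}
Step 1: w='' (idx 0), next='c' -> output (0, 'c'), add 'c' as idx 1
Step 2: w='' (idx 0), next='a' -> output (0, 'a'), add 'a' as idx 2
Step 3: w='a' (idx 2), next='a' -> output (2, 'a'), add 'aa' as idx 3
Step 4: w='a' (idx 2), next='c' -> output (2, 'c'), add 'ac' as idx 4
Step 5: w='ac' (idx 4), next='a' -> output (4, 'a'), add 'aca' as idx 5
Step 6: w='aca' (idx 5), next='c' -> output (5, 'c'), add 'acac' as idx 6
Step 7: w='c' (idx 1), end of input -> output (1, '')


Encoded: [(0, 'c'), (0, 'a'), (2, 'a'), (2, 'c'), (4, 'a'), (5, 'c'), (1, '')]


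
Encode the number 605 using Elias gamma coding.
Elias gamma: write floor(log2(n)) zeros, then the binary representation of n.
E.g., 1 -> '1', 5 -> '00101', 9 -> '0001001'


num_bits = floor(log2(605)) + 1 = 10
leading_zeros = num_bits - 1 = 9
binary(605) = 1001011101

Elias gamma(605) = '000000000' + '1001011101' = 0000000001001011101 (19 bits)


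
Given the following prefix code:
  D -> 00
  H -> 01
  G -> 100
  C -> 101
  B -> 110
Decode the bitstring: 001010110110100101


Decoding step by step:
Bits 00 -> D
Bits 101 -> C
Bits 01 -> H
Bits 101 -> C
Bits 101 -> C
Bits 00 -> D
Bits 101 -> C


Decoded message: DCHCCDC


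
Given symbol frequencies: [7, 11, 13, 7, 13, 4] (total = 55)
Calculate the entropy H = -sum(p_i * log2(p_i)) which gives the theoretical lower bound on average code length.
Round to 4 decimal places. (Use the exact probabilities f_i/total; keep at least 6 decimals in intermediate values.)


Per-symbol terms -p_i * log2(p_i) with p_i = f_i/55:
  p = 7/55 = 0.127273: log2(p) = -2.974005, -p*log2(p) = 0.378510
  p = 11/55 = 0.200000: log2(p) = -2.321928, -p*log2(p) = 0.464386
  p = 13/55 = 0.236364: log2(p) = -2.080920, -p*log2(p) = 0.491854
  p = 7/55 = 0.127273: log2(p) = -2.974005, -p*log2(p) = 0.378510
  p = 13/55 = 0.236364: log2(p) = -2.080920, -p*log2(p) = 0.491854
  p = 4/55 = 0.072727: log2(p) = -3.781360, -p*log2(p) = 0.275008
H = 0.378510 + 0.464386 + 0.491854 + 0.378510 + 0.491854 + 0.275008 = 2.480122

H = 2.4801 bits/symbol
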